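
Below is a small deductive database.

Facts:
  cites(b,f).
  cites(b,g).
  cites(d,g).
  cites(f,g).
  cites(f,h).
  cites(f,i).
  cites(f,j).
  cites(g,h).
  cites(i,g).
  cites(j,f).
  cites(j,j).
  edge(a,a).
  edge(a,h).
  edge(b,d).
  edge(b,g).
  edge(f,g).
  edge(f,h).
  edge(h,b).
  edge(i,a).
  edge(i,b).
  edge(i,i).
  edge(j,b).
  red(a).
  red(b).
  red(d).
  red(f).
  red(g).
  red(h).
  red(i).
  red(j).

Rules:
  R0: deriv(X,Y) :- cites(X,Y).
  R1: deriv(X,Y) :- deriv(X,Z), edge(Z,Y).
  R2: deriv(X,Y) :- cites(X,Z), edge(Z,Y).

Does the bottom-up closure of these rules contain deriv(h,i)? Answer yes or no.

round 1: derive deriv(b,f) via R0 from cites(b,f)
round 1: derive deriv(b,g) via R0 from cites(b,g)
round 1: derive deriv(d,g) via R0 from cites(d,g)
round 1: derive deriv(f,g) via R0 from cites(f,g)
round 1: derive deriv(f,h) via R0 from cites(f,h)
round 1: derive deriv(f,i) via R0 from cites(f,i)
round 1: derive deriv(f,j) via R0 from cites(f,j)
round 1: derive deriv(g,h) via R0 from cites(g,h)
round 1: derive deriv(i,g) via R0 from cites(i,g)
round 1: derive deriv(j,f) via R0 from cites(j,f)
round 1: derive deriv(j,j) via R0 from cites(j,j)
round 1: derive deriv(b,h) via R2 from cites(b,f), edge(f,h)
round 1: derive deriv(f,a) via R2 from cites(f,i), edge(i,a)
round 1: derive deriv(f,b) via R2 from cites(f,h), edge(h,b)
round 1: derive deriv(g,b) via R2 from cites(g,h), edge(h,b)
round 1: derive deriv(j,b) via R2 from cites(j,j), edge(j,b)
round 1: derive deriv(j,g) via R2 from cites(j,f), edge(f,g)
round 1: derive deriv(j,h) via R2 from cites(j,f), edge(f,h)
round 2: derive deriv(b,b) via R1 from deriv(b,h), edge(h,b)
round 2: derive deriv(f,d) via R1 from deriv(f,b), edge(b,d)
round 2: derive deriv(g,d) via R1 from deriv(g,b), edge(b,d)
round 2: derive deriv(g,g) via R1 from deriv(g,b), edge(b,g)
round 2: derive deriv(j,d) via R1 from deriv(j,b), edge(b,d)
round 3: derive deriv(b,d) via R1 from deriv(b,b), edge(b,d)

no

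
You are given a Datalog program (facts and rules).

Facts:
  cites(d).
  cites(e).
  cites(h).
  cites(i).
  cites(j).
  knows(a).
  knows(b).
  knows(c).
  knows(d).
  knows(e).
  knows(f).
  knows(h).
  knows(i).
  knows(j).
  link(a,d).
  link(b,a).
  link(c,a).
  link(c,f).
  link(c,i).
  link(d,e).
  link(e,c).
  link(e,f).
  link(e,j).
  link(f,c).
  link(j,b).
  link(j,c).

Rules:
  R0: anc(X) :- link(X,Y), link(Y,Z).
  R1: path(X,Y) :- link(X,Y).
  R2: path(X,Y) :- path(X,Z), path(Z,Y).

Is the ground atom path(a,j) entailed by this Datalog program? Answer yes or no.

yes

round 1: derive path(a,d) via R1 from link(a,d)
round 1: derive path(b,a) via R1 from link(b,a)
round 1: derive path(c,a) via R1 from link(c,a)
round 1: derive path(c,f) via R1 from link(c,f)
round 1: derive path(c,i) via R1 from link(c,i)
round 1: derive path(d,e) via R1 from link(d,e)
round 1: derive path(e,c) via R1 from link(e,c)
round 1: derive path(e,f) via R1 from link(e,f)
round 1: derive path(e,j) via R1 from link(e,j)
round 1: derive path(f,c) via R1 from link(f,c)
round 1: derive path(j,b) via R1 from link(j,b)
round 1: derive path(j,c) via R1 from link(j,c)
round 2: derive path(a,e) via R2 from path(a,d), path(d,e)
round 2: derive path(b,d) via R2 from path(b,a), path(a,d)
round 2: derive path(c,c) via R2 from path(c,f), path(f,c)
round 2: derive path(c,d) via R2 from path(c,a), path(a,d)
round 2: derive path(d,c) via R2 from path(d,e), path(e,c)
round 2: derive path(d,f) via R2 from path(d,e), path(e,f)
round 2: derive path(d,j) via R2 from path(d,e), path(e,j)
round 2: derive path(e,a) via R2 from path(e,c), path(c,a)
round 2: derive path(e,b) via R2 from path(e,j), path(j,b)
round 2: derive path(e,i) via R2 from path(e,c), path(c,i)
round 2: derive path(f,a) via R2 from path(f,c), path(c,a)
round 2: derive path(f,f) via R2 from path(f,c), path(c,f)
round 2: derive path(f,i) via R2 from path(f,c), path(c,i)
round 2: derive path(j,a) via R2 from path(j,b), path(b,a)
round 2: derive path(j,f) via R2 from path(j,c), path(c,f)
round 2: derive path(j,i) via R2 from path(j,c), path(c,i)
round 3: derive path(a,a) via R2 from path(a,e), path(e,a)
round 3: derive path(a,b) via R2 from path(a,e), path(e,b)
round 3: derive path(a,c) via R2 from path(a,d), path(d,c)
round 3: derive path(a,f) via R2 from path(a,d), path(d,f)
round 3: derive path(a,i) via R2 from path(a,e), path(e,i)
round 3: derive path(a,j) via R2 from path(a,d), path(d,j)
round 3: derive path(b,c) via R2 from path(b,d), path(d,c)
round 3: derive path(b,e) via R2 from path(b,a), path(a,e)
round 3: derive path(b,f) via R2 from path(b,d), path(d,f)
round 3: derive path(b,j) via R2 from path(b,d), path(d,j)
round 3: derive path(c,e) via R2 from path(c,a), path(a,e)
round 3: derive path(c,j) via R2 from path(c,d), path(d,j)
round 3: derive path(d,a) via R2 from path(d,c), path(c,a)
round 3: derive path(d,b) via R2 from path(d,e), path(e,b)
round 3: derive path(d,d) via R2 from path(d,c), path(c,d)
round 3: derive path(d,i) via R2 from path(d,c), path(c,i)
round 3: derive path(e,d) via R2 from path(e,a), path(a,d)
round 3: derive path(e,e) via R2 from path(e,a), path(a,e)
round 3: derive path(f,d) via R2 from path(f,a), path(a,d)
round 3: derive path(f,e) via R2 from path(f,a), path(a,e)
round 3: derive path(j,d) via R2 from path(j,a), path(a,d)
round 3: derive path(j,e) via R2 from path(j,a), path(a,e)
round 4: derive path(b,b) via R2 from path(b,a), path(a,b)
round 4: derive path(b,i) via R2 from path(b,a), path(a,i)
round 4: derive path(c,b) via R2 from path(c,a), path(a,b)
round 4: derive path(f,b) via R2 from path(f,a), path(a,b)
round 4: derive path(f,j) via R2 from path(f,a), path(a,j)
round 4: derive path(j,j) via R2 from path(j,a), path(a,j)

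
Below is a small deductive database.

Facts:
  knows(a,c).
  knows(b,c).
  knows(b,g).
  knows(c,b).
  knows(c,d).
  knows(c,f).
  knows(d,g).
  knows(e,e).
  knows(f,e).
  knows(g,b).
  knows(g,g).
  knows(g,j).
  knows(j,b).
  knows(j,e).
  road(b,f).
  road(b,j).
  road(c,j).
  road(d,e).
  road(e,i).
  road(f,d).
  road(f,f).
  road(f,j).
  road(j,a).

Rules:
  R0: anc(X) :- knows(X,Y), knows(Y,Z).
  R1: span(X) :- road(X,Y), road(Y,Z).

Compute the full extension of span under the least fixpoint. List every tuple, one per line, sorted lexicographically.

round 1: derive span(b) via R1 from road(b,f), road(f,d)
round 1: derive span(c) via R1 from road(c,j), road(j,a)
round 1: derive span(d) via R1 from road(d,e), road(e,i)
round 1: derive span(f) via R1 from road(f,d), road(d,e)

span(b)
span(c)
span(d)
span(f)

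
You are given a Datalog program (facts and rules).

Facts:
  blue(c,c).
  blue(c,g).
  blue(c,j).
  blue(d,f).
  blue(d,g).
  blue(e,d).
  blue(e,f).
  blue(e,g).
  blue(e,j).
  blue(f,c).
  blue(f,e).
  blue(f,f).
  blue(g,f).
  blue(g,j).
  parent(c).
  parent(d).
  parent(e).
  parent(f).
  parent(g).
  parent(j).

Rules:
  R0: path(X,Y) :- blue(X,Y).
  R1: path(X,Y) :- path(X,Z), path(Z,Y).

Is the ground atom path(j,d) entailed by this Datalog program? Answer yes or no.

round 1: derive path(c,c) via R0 from blue(c,c)
round 1: derive path(c,g) via R0 from blue(c,g)
round 1: derive path(c,j) via R0 from blue(c,j)
round 1: derive path(d,f) via R0 from blue(d,f)
round 1: derive path(d,g) via R0 from blue(d,g)
round 1: derive path(e,d) via R0 from blue(e,d)
round 1: derive path(e,f) via R0 from blue(e,f)
round 1: derive path(e,g) via R0 from blue(e,g)
round 1: derive path(e,j) via R0 from blue(e,j)
round 1: derive path(f,c) via R0 from blue(f,c)
round 1: derive path(f,e) via R0 from blue(f,e)
round 1: derive path(f,f) via R0 from blue(f,f)
round 1: derive path(g,f) via R0 from blue(g,f)
round 1: derive path(g,j) via R0 from blue(g,j)
round 2: derive path(c,f) via R1 from path(c,g), path(g,f)
round 2: derive path(d,c) via R1 from path(d,f), path(f,c)
round 2: derive path(d,e) via R1 from path(d,f), path(f,e)
round 2: derive path(d,j) via R1 from path(d,g), path(g,j)
round 2: derive path(e,c) via R1 from path(e,f), path(f,c)
round 2: derive path(e,e) via R1 from path(e,f), path(f,e)
round 2: derive path(f,d) via R1 from path(f,e), path(e,d)
round 2: derive path(f,g) via R1 from path(f,c), path(c,g)
round 2: derive path(f,j) via R1 from path(f,c), path(c,j)
round 2: derive path(g,c) via R1 from path(g,f), path(f,c)
round 2: derive path(g,e) via R1 from path(g,f), path(f,e)
round 3: derive path(c,d) via R1 from path(c,f), path(f,d)
round 3: derive path(c,e) via R1 from path(c,f), path(f,e)
round 3: derive path(d,d) via R1 from path(d,e), path(e,d)
round 3: derive path(g,d) via R1 from path(g,e), path(e,d)
round 3: derive path(g,g) via R1 from path(g,c), path(c,g)

no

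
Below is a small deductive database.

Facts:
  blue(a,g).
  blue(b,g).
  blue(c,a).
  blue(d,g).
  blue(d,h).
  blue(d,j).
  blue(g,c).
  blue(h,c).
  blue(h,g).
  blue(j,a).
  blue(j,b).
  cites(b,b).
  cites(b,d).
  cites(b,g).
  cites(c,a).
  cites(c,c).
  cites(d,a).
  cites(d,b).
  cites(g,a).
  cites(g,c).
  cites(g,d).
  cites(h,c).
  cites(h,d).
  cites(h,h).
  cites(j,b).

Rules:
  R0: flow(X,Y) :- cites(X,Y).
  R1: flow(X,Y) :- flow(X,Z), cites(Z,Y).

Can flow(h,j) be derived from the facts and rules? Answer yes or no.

round 1: derive flow(b,b) via R0 from cites(b,b)
round 1: derive flow(b,d) via R0 from cites(b,d)
round 1: derive flow(b,g) via R0 from cites(b,g)
round 1: derive flow(c,a) via R0 from cites(c,a)
round 1: derive flow(c,c) via R0 from cites(c,c)
round 1: derive flow(d,a) via R0 from cites(d,a)
round 1: derive flow(d,b) via R0 from cites(d,b)
round 1: derive flow(g,a) via R0 from cites(g,a)
round 1: derive flow(g,c) via R0 from cites(g,c)
round 1: derive flow(g,d) via R0 from cites(g,d)
round 1: derive flow(h,c) via R0 from cites(h,c)
round 1: derive flow(h,d) via R0 from cites(h,d)
round 1: derive flow(h,h) via R0 from cites(h,h)
round 1: derive flow(j,b) via R0 from cites(j,b)
round 2: derive flow(b,a) via R1 from flow(b,d), cites(d,a)
round 2: derive flow(b,c) via R1 from flow(b,g), cites(g,c)
round 2: derive flow(d,d) via R1 from flow(d,b), cites(b,d)
round 2: derive flow(d,g) via R1 from flow(d,b), cites(b,g)
round 2: derive flow(g,b) via R1 from flow(g,d), cites(d,b)
round 2: derive flow(h,a) via R1 from flow(h,c), cites(c,a)
round 2: derive flow(h,b) via R1 from flow(h,d), cites(d,b)
round 2: derive flow(j,d) via R1 from flow(j,b), cites(b,d)
round 2: derive flow(j,g) via R1 from flow(j,b), cites(b,g)
round 3: derive flow(d,c) via R1 from flow(d,g), cites(g,c)
round 3: derive flow(g,g) via R1 from flow(g,b), cites(b,g)
round 3: derive flow(h,g) via R1 from flow(h,b), cites(b,g)
round 3: derive flow(j,a) via R1 from flow(j,d), cites(d,a)
round 3: derive flow(j,c) via R1 from flow(j,g), cites(g,c)

no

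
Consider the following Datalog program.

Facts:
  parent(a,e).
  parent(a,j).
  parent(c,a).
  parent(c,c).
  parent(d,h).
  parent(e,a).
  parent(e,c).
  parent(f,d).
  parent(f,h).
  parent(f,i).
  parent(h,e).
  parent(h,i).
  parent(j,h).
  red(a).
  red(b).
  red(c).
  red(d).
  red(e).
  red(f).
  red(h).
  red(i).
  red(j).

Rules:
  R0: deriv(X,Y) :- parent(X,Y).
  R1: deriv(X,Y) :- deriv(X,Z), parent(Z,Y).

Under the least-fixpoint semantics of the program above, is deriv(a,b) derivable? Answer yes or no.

round 1: derive deriv(a,e) via R0 from parent(a,e)
round 1: derive deriv(a,j) via R0 from parent(a,j)
round 1: derive deriv(c,a) via R0 from parent(c,a)
round 1: derive deriv(c,c) via R0 from parent(c,c)
round 1: derive deriv(d,h) via R0 from parent(d,h)
round 1: derive deriv(e,a) via R0 from parent(e,a)
round 1: derive deriv(e,c) via R0 from parent(e,c)
round 1: derive deriv(f,d) via R0 from parent(f,d)
round 1: derive deriv(f,h) via R0 from parent(f,h)
round 1: derive deriv(f,i) via R0 from parent(f,i)
round 1: derive deriv(h,e) via R0 from parent(h,e)
round 1: derive deriv(h,i) via R0 from parent(h,i)
round 1: derive deriv(j,h) via R0 from parent(j,h)
round 2: derive deriv(a,a) via R1 from deriv(a,e), parent(e,a)
round 2: derive deriv(a,c) via R1 from deriv(a,e), parent(e,c)
round 2: derive deriv(a,h) via R1 from deriv(a,j), parent(j,h)
round 2: derive deriv(c,e) via R1 from deriv(c,a), parent(a,e)
round 2: derive deriv(c,j) via R1 from deriv(c,a), parent(a,j)
round 2: derive deriv(d,e) via R1 from deriv(d,h), parent(h,e)
round 2: derive deriv(d,i) via R1 from deriv(d,h), parent(h,i)
round 2: derive deriv(e,e) via R1 from deriv(e,a), parent(a,e)
round 2: derive deriv(e,j) via R1 from deriv(e,a), parent(a,j)
round 2: derive deriv(f,e) via R1 from deriv(f,h), parent(h,e)
round 2: derive deriv(h,a) via R1 from deriv(h,e), parent(e,a)
round 2: derive deriv(h,c) via R1 from deriv(h,e), parent(e,c)
round 2: derive deriv(j,e) via R1 from deriv(j,h), parent(h,e)
round 2: derive deriv(j,i) via R1 from deriv(j,h), parent(h,i)
round 3: derive deriv(a,i) via R1 from deriv(a,h), parent(h,i)
round 3: derive deriv(c,h) via R1 from deriv(c,j), parent(j,h)
round 3: derive deriv(d,a) via R1 from deriv(d,e), parent(e,a)
round 3: derive deriv(d,c) via R1 from deriv(d,e), parent(e,c)
round 3: derive deriv(e,h) via R1 from deriv(e,j), parent(j,h)
round 3: derive deriv(f,a) via R1 from deriv(f,e), parent(e,a)
round 3: derive deriv(f,c) via R1 from deriv(f,e), parent(e,c)
round 3: derive deriv(h,j) via R1 from deriv(h,a), parent(a,j)
round 3: derive deriv(j,a) via R1 from deriv(j,e), parent(e,a)
round 3: derive deriv(j,c) via R1 from deriv(j,e), parent(e,c)
round 4: derive deriv(c,i) via R1 from deriv(c,h), parent(h,i)
round 4: derive deriv(d,j) via R1 from deriv(d,a), parent(a,j)
round 4: derive deriv(e,i) via R1 from deriv(e,h), parent(h,i)
round 4: derive deriv(f,j) via R1 from deriv(f,a), parent(a,j)
round 4: derive deriv(h,h) via R1 from deriv(h,j), parent(j,h)
round 4: derive deriv(j,j) via R1 from deriv(j,a), parent(a,j)

no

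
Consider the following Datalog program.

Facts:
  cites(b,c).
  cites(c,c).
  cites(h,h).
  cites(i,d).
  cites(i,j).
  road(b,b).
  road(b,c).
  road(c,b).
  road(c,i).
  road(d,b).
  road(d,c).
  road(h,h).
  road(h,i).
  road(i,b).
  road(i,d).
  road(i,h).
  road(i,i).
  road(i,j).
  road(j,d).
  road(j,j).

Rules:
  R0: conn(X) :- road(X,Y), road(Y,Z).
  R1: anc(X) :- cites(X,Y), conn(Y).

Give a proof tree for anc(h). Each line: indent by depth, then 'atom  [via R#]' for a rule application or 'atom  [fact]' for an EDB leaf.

anc(h)  [via R1]
  cites(h,h)  [fact]
  conn(h)  [via R0]
    road(h,h)  [fact]
    road(h,h)  [fact]

round 1: derive conn(b) via R0 from road(b,b), road(b,b)
round 1: derive conn(c) via R0 from road(c,b), road(b,b)
round 1: derive conn(d) via R0 from road(d,b), road(b,b)
round 1: derive conn(h) via R0 from road(h,h), road(h,h)
round 1: derive conn(i) via R0 from road(i,b), road(b,b)
round 1: derive conn(j) via R0 from road(j,d), road(d,b)
round 2: derive anc(b) via R1 from cites(b,c), conn(c)
round 2: derive anc(c) via R1 from cites(c,c), conn(c)
round 2: derive anc(h) via R1 from cites(h,h), conn(h)
round 2: derive anc(i) via R1 from cites(i,d), conn(d)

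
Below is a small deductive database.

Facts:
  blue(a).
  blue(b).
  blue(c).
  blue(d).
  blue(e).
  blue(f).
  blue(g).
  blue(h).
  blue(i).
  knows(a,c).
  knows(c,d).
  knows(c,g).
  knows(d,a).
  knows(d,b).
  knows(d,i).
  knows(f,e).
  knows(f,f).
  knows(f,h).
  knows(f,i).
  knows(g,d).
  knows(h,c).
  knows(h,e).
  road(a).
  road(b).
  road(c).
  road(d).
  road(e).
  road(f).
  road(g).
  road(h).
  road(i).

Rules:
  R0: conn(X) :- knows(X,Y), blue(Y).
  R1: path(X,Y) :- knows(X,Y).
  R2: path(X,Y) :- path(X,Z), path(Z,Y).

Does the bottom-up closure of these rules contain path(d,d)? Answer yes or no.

yes

round 1: derive path(a,c) via R1 from knows(a,c)
round 1: derive path(c,d) via R1 from knows(c,d)
round 1: derive path(c,g) via R1 from knows(c,g)
round 1: derive path(d,a) via R1 from knows(d,a)
round 1: derive path(d,b) via R1 from knows(d,b)
round 1: derive path(d,i) via R1 from knows(d,i)
round 1: derive path(f,e) via R1 from knows(f,e)
round 1: derive path(f,f) via R1 from knows(f,f)
round 1: derive path(f,h) via R1 from knows(f,h)
round 1: derive path(f,i) via R1 from knows(f,i)
round 1: derive path(g,d) via R1 from knows(g,d)
round 1: derive path(h,c) via R1 from knows(h,c)
round 1: derive path(h,e) via R1 from knows(h,e)
round 2: derive path(a,d) via R2 from path(a,c), path(c,d)
round 2: derive path(a,g) via R2 from path(a,c), path(c,g)
round 2: derive path(c,a) via R2 from path(c,d), path(d,a)
round 2: derive path(c,b) via R2 from path(c,d), path(d,b)
round 2: derive path(c,i) via R2 from path(c,d), path(d,i)
round 2: derive path(d,c) via R2 from path(d,a), path(a,c)
round 2: derive path(f,c) via R2 from path(f,h), path(h,c)
round 2: derive path(g,a) via R2 from path(g,d), path(d,a)
round 2: derive path(g,b) via R2 from path(g,d), path(d,b)
round 2: derive path(g,i) via R2 from path(g,d), path(d,i)
round 2: derive path(h,d) via R2 from path(h,c), path(c,d)
round 2: derive path(h,g) via R2 from path(h,c), path(c,g)
round 3: derive path(a,a) via R2 from path(a,c), path(c,a)
round 3: derive path(a,b) via R2 from path(a,c), path(c,b)
round 3: derive path(a,i) via R2 from path(a,c), path(c,i)
round 3: derive path(c,c) via R2 from path(c,a), path(a,c)
round 3: derive path(d,d) via R2 from path(d,a), path(a,d)
round 3: derive path(d,g) via R2 from path(d,a), path(a,g)
round 3: derive path(f,a) via R2 from path(f,c), path(c,a)
round 3: derive path(f,b) via R2 from path(f,c), path(c,b)
round 3: derive path(f,d) via R2 from path(f,c), path(c,d)
round 3: derive path(f,g) via R2 from path(f,c), path(c,g)
round 3: derive path(g,c) via R2 from path(g,a), path(a,c)
round 3: derive path(g,g) via R2 from path(g,a), path(a,g)
round 3: derive path(h,a) via R2 from path(h,c), path(c,a)
round 3: derive path(h,b) via R2 from path(h,c), path(c,b)
round 3: derive path(h,i) via R2 from path(h,c), path(c,i)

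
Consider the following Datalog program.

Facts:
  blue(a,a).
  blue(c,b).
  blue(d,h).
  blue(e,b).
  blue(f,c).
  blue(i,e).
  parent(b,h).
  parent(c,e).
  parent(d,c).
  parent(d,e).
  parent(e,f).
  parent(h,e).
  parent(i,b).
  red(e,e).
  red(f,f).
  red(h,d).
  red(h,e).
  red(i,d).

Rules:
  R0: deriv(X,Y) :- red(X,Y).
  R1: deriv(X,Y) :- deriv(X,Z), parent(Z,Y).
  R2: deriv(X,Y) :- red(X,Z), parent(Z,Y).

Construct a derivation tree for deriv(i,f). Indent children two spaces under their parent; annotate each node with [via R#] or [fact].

deriv(i,f)  [via R1]
  deriv(i,e)  [via R2]
    red(i,d)  [fact]
    parent(d,e)  [fact]
  parent(e,f)  [fact]

round 1: derive deriv(e,e) via R0 from red(e,e)
round 1: derive deriv(f,f) via R0 from red(f,f)
round 1: derive deriv(h,d) via R0 from red(h,d)
round 1: derive deriv(h,e) via R0 from red(h,e)
round 1: derive deriv(i,d) via R0 from red(i,d)
round 1: derive deriv(e,f) via R2 from red(e,e), parent(e,f)
round 1: derive deriv(h,c) via R2 from red(h,d), parent(d,c)
round 1: derive deriv(h,f) via R2 from red(h,e), parent(e,f)
round 1: derive deriv(i,c) via R2 from red(i,d), parent(d,c)
round 1: derive deriv(i,e) via R2 from red(i,d), parent(d,e)
round 2: derive deriv(i,f) via R1 from deriv(i,e), parent(e,f)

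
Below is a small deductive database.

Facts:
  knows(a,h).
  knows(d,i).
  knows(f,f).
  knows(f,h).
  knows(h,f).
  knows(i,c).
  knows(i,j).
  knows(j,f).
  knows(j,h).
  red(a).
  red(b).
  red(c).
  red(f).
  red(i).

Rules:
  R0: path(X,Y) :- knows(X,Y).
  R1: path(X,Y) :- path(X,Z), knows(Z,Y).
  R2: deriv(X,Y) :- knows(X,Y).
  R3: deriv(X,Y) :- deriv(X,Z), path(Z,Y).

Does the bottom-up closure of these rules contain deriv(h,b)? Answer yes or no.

round 1: derive path(a,h) via R0 from knows(a,h)
round 1: derive path(d,i) via R0 from knows(d,i)
round 1: derive path(f,f) via R0 from knows(f,f)
round 1: derive path(f,h) via R0 from knows(f,h)
round 1: derive path(h,f) via R0 from knows(h,f)
round 1: derive path(i,c) via R0 from knows(i,c)
round 1: derive path(i,j) via R0 from knows(i,j)
round 1: derive path(j,f) via R0 from knows(j,f)
round 1: derive path(j,h) via R0 from knows(j,h)
round 1: derive deriv(a,h) via R2 from knows(a,h)
round 1: derive deriv(d,i) via R2 from knows(d,i)
round 1: derive deriv(f,f) via R2 from knows(f,f)
round 1: derive deriv(f,h) via R2 from knows(f,h)
round 1: derive deriv(h,f) via R2 from knows(h,f)
round 1: derive deriv(i,c) via R2 from knows(i,c)
round 1: derive deriv(i,j) via R2 from knows(i,j)
round 1: derive deriv(j,f) via R2 from knows(j,f)
round 1: derive deriv(j,h) via R2 from knows(j,h)
round 2: derive path(a,f) via R1 from path(a,h), knows(h,f)
round 2: derive path(d,c) via R1 from path(d,i), knows(i,c)
round 2: derive path(d,j) via R1 from path(d,i), knows(i,j)
round 2: derive path(h,h) via R1 from path(h,f), knows(f,h)
round 2: derive path(i,f) via R1 from path(i,j), knows(j,f)
round 2: derive path(i,h) via R1 from path(i,j), knows(j,h)
round 2: derive deriv(a,f) via R3 from deriv(a,h), path(h,f)
round 2: derive deriv(d,c) via R3 from deriv(d,i), path(i,c)
round 2: derive deriv(d,j) via R3 from deriv(d,i), path(i,j)
round 2: derive deriv(h,h) via R3 from deriv(h,f), path(f,h)
round 2: derive deriv(i,f) via R3 from deriv(i,j), path(j,f)
round 2: derive deriv(i,h) via R3 from deriv(i,j), path(j,h)
round 3: derive path(d,f) via R1 from path(d,j), knows(j,f)
round 3: derive path(d,h) via R1 from path(d,j), knows(j,h)
round 3: derive deriv(d,f) via R3 from deriv(d,i), path(i,f)
round 3: derive deriv(d,h) via R3 from deriv(d,i), path(i,h)

no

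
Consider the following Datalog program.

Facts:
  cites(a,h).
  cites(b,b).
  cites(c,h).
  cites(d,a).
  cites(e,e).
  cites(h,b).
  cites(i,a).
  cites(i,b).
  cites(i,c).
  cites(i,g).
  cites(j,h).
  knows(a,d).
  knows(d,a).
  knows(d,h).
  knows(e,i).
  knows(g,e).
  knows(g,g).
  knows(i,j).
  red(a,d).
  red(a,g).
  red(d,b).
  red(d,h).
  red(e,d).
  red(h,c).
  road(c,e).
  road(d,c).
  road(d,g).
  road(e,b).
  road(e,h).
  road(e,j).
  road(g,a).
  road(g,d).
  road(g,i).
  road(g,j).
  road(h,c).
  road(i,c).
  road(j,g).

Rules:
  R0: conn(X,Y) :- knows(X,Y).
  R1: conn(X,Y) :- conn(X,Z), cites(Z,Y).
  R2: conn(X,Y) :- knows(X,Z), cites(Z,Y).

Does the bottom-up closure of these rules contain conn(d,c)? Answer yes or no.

no

round 1: derive conn(a,d) via R0 from knows(a,d)
round 1: derive conn(d,a) via R0 from knows(d,a)
round 1: derive conn(d,h) via R0 from knows(d,h)
round 1: derive conn(e,i) via R0 from knows(e,i)
round 1: derive conn(g,e) via R0 from knows(g,e)
round 1: derive conn(g,g) via R0 from knows(g,g)
round 1: derive conn(i,j) via R0 from knows(i,j)
round 1: derive conn(a,a) via R2 from knows(a,d), cites(d,a)
round 1: derive conn(d,b) via R2 from knows(d,h), cites(h,b)
round 1: derive conn(e,a) via R2 from knows(e,i), cites(i,a)
round 1: derive conn(e,b) via R2 from knows(e,i), cites(i,b)
round 1: derive conn(e,c) via R2 from knows(e,i), cites(i,c)
round 1: derive conn(e,g) via R2 from knows(e,i), cites(i,g)
round 1: derive conn(i,h) via R2 from knows(i,j), cites(j,h)
round 2: derive conn(a,h) via R1 from conn(a,a), cites(a,h)
round 2: derive conn(e,h) via R1 from conn(e,a), cites(a,h)
round 2: derive conn(i,b) via R1 from conn(i,h), cites(h,b)
round 3: derive conn(a,b) via R1 from conn(a,h), cites(h,b)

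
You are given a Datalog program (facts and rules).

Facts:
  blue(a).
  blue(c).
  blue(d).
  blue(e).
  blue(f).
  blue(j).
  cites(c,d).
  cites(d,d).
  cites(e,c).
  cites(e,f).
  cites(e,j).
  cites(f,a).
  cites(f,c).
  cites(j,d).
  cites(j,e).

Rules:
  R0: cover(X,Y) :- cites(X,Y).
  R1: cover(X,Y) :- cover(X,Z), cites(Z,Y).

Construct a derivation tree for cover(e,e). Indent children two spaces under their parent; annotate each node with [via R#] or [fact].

cover(e,e)  [via R1]
  cover(e,j)  [via R0]
    cites(e,j)  [fact]
  cites(j,e)  [fact]

round 1: derive cover(c,d) via R0 from cites(c,d)
round 1: derive cover(d,d) via R0 from cites(d,d)
round 1: derive cover(e,c) via R0 from cites(e,c)
round 1: derive cover(e,f) via R0 from cites(e,f)
round 1: derive cover(e,j) via R0 from cites(e,j)
round 1: derive cover(f,a) via R0 from cites(f,a)
round 1: derive cover(f,c) via R0 from cites(f,c)
round 1: derive cover(j,d) via R0 from cites(j,d)
round 1: derive cover(j,e) via R0 from cites(j,e)
round 2: derive cover(e,a) via R1 from cover(e,f), cites(f,a)
round 2: derive cover(e,d) via R1 from cover(e,c), cites(c,d)
round 2: derive cover(e,e) via R1 from cover(e,j), cites(j,e)
round 2: derive cover(f,d) via R1 from cover(f,c), cites(c,d)
round 2: derive cover(j,c) via R1 from cover(j,e), cites(e,c)
round 2: derive cover(j,f) via R1 from cover(j,e), cites(e,f)
round 2: derive cover(j,j) via R1 from cover(j,e), cites(e,j)
round 3: derive cover(j,a) via R1 from cover(j,f), cites(f,a)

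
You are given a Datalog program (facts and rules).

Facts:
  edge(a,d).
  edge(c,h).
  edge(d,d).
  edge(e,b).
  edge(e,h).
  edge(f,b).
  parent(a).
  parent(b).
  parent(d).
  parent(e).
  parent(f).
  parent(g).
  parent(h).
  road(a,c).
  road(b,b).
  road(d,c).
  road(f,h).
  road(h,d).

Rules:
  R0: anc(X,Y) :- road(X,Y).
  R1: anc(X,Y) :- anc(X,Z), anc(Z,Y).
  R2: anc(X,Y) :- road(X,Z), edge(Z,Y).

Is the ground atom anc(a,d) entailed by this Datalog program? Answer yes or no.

yes

round 1: derive anc(a,c) via R0 from road(a,c)
round 1: derive anc(b,b) via R0 from road(b,b)
round 1: derive anc(d,c) via R0 from road(d,c)
round 1: derive anc(f,h) via R0 from road(f,h)
round 1: derive anc(h,d) via R0 from road(h,d)
round 1: derive anc(a,h) via R2 from road(a,c), edge(c,h)
round 1: derive anc(d,h) via R2 from road(d,c), edge(c,h)
round 2: derive anc(a,d) via R1 from anc(a,h), anc(h,d)
round 2: derive anc(d,d) via R1 from anc(d,h), anc(h,d)
round 2: derive anc(f,d) via R1 from anc(f,h), anc(h,d)
round 2: derive anc(h,c) via R1 from anc(h,d), anc(d,c)
round 2: derive anc(h,h) via R1 from anc(h,d), anc(d,h)
round 3: derive anc(f,c) via R1 from anc(f,d), anc(d,c)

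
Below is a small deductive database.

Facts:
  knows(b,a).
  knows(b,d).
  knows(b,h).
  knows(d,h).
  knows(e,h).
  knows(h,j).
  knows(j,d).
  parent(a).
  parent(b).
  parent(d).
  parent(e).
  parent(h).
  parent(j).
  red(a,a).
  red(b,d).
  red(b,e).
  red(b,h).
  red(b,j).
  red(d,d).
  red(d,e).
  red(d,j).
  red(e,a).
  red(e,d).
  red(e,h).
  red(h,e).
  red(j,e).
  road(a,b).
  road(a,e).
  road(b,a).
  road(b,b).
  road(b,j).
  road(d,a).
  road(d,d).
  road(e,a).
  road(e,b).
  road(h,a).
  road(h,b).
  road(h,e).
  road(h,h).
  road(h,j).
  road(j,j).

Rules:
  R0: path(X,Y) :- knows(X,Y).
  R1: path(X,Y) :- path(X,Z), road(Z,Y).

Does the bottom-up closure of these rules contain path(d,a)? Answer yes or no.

yes

round 1: derive path(b,a) via R0 from knows(b,a)
round 1: derive path(b,d) via R0 from knows(b,d)
round 1: derive path(b,h) via R0 from knows(b,h)
round 1: derive path(d,h) via R0 from knows(d,h)
round 1: derive path(e,h) via R0 from knows(e,h)
round 1: derive path(h,j) via R0 from knows(h,j)
round 1: derive path(j,d) via R0 from knows(j,d)
round 2: derive path(b,b) via R1 from path(b,a), road(a,b)
round 2: derive path(b,e) via R1 from path(b,a), road(a,e)
round 2: derive path(b,j) via R1 from path(b,h), road(h,j)
round 2: derive path(d,a) via R1 from path(d,h), road(h,a)
round 2: derive path(d,b) via R1 from path(d,h), road(h,b)
round 2: derive path(d,e) via R1 from path(d,h), road(h,e)
round 2: derive path(d,j) via R1 from path(d,h), road(h,j)
round 2: derive path(e,a) via R1 from path(e,h), road(h,a)
round 2: derive path(e,b) via R1 from path(e,h), road(h,b)
round 2: derive path(e,e) via R1 from path(e,h), road(h,e)
round 2: derive path(e,j) via R1 from path(e,h), road(h,j)
round 2: derive path(j,a) via R1 from path(j,d), road(d,a)
round 3: derive path(j,b) via R1 from path(j,a), road(a,b)
round 3: derive path(j,e) via R1 from path(j,a), road(a,e)
round 4: derive path(j,j) via R1 from path(j,b), road(b,j)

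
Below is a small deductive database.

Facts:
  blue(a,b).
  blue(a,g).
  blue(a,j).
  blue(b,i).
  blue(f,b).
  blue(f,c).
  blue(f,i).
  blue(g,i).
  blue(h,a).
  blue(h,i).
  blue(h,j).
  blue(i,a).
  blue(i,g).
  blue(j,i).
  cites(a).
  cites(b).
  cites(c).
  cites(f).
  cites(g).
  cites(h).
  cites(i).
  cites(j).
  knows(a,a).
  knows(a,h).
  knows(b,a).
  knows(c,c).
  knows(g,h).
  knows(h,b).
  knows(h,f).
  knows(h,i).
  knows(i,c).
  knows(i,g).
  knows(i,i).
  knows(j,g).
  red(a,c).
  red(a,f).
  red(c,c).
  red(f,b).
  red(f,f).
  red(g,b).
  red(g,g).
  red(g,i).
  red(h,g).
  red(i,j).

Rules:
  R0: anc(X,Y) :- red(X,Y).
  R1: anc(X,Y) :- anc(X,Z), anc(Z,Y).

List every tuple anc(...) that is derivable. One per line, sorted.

round 1: derive anc(a,c) via R0 from red(a,c)
round 1: derive anc(a,f) via R0 from red(a,f)
round 1: derive anc(c,c) via R0 from red(c,c)
round 1: derive anc(f,b) via R0 from red(f,b)
round 1: derive anc(f,f) via R0 from red(f,f)
round 1: derive anc(g,b) via R0 from red(g,b)
round 1: derive anc(g,g) via R0 from red(g,g)
round 1: derive anc(g,i) via R0 from red(g,i)
round 1: derive anc(h,g) via R0 from red(h,g)
round 1: derive anc(i,j) via R0 from red(i,j)
round 2: derive anc(a,b) via R1 from anc(a,f), anc(f,b)
round 2: derive anc(g,j) via R1 from anc(g,i), anc(i,j)
round 2: derive anc(h,b) via R1 from anc(h,g), anc(g,b)
round 2: derive anc(h,i) via R1 from anc(h,g), anc(g,i)
round 3: derive anc(h,j) via R1 from anc(h,g), anc(g,j)

anc(a,b)
anc(a,c)
anc(a,f)
anc(c,c)
anc(f,b)
anc(f,f)
anc(g,b)
anc(g,g)
anc(g,i)
anc(g,j)
anc(h,b)
anc(h,g)
anc(h,i)
anc(h,j)
anc(i,j)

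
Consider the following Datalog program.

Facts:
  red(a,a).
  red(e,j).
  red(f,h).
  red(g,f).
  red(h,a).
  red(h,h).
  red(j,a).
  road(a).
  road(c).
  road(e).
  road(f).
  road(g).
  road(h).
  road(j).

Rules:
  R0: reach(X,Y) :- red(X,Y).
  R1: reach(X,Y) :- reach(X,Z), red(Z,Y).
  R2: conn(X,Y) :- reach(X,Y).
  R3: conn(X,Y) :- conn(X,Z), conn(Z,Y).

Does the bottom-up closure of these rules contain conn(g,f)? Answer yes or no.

yes

round 1: derive reach(a,a) via R0 from red(a,a)
round 1: derive reach(e,j) via R0 from red(e,j)
round 1: derive reach(f,h) via R0 from red(f,h)
round 1: derive reach(g,f) via R0 from red(g,f)
round 1: derive reach(h,a) via R0 from red(h,a)
round 1: derive reach(h,h) via R0 from red(h,h)
round 1: derive reach(j,a) via R0 from red(j,a)
round 2: derive reach(e,a) via R1 from reach(e,j), red(j,a)
round 2: derive reach(f,a) via R1 from reach(f,h), red(h,a)
round 2: derive reach(g,h) via R1 from reach(g,f), red(f,h)
round 2: derive conn(a,a) via R2 from reach(a,a)
round 2: derive conn(e,j) via R2 from reach(e,j)
round 2: derive conn(f,h) via R2 from reach(f,h)
round 2: derive conn(g,f) via R2 from reach(g,f)
round 2: derive conn(h,a) via R2 from reach(h,a)
round 2: derive conn(h,h) via R2 from reach(h,h)
round 2: derive conn(j,a) via R2 from reach(j,a)
round 3: derive reach(g,a) via R1 from reach(g,h), red(h,a)
round 3: derive conn(e,a) via R2 from reach(e,a)
round 3: derive conn(f,a) via R2 from reach(f,a)
round 3: derive conn(g,h) via R2 from reach(g,h)
round 4: derive conn(g,a) via R2 from reach(g,a)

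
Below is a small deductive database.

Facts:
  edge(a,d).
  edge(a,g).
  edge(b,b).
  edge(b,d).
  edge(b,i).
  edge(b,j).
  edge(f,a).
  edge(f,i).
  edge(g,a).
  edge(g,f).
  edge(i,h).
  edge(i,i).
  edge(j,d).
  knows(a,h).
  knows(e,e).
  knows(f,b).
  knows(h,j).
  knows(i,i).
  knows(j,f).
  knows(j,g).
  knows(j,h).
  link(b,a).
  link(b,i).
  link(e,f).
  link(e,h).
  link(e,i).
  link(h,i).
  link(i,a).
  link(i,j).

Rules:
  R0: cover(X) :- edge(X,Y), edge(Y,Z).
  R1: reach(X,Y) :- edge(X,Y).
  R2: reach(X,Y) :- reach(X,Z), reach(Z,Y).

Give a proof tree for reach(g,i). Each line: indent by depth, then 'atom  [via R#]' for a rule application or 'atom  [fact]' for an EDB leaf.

reach(g,i)  [via R2]
  reach(g,f)  [via R1]
    edge(g,f)  [fact]
  reach(f,i)  [via R1]
    edge(f,i)  [fact]

round 1: derive reach(a,d) via R1 from edge(a,d)
round 1: derive reach(a,g) via R1 from edge(a,g)
round 1: derive reach(b,b) via R1 from edge(b,b)
round 1: derive reach(b,d) via R1 from edge(b,d)
round 1: derive reach(b,i) via R1 from edge(b,i)
round 1: derive reach(b,j) via R1 from edge(b,j)
round 1: derive reach(f,a) via R1 from edge(f,a)
round 1: derive reach(f,i) via R1 from edge(f,i)
round 1: derive reach(g,a) via R1 from edge(g,a)
round 1: derive reach(g,f) via R1 from edge(g,f)
round 1: derive reach(i,h) via R1 from edge(i,h)
round 1: derive reach(i,i) via R1 from edge(i,i)
round 1: derive reach(j,d) via R1 from edge(j,d)
round 2: derive reach(a,a) via R2 from reach(a,g), reach(g,a)
round 2: derive reach(a,f) via R2 from reach(a,g), reach(g,f)
round 2: derive reach(b,h) via R2 from reach(b,i), reach(i,h)
round 2: derive reach(f,d) via R2 from reach(f,a), reach(a,d)
round 2: derive reach(f,g) via R2 from reach(f,a), reach(a,g)
round 2: derive reach(f,h) via R2 from reach(f,i), reach(i,h)
round 2: derive reach(g,d) via R2 from reach(g,a), reach(a,d)
round 2: derive reach(g,g) via R2 from reach(g,a), reach(a,g)
round 2: derive reach(g,i) via R2 from reach(g,f), reach(f,i)
round 3: derive reach(a,h) via R2 from reach(a,f), reach(f,h)
round 3: derive reach(a,i) via R2 from reach(a,f), reach(f,i)
round 3: derive reach(f,f) via R2 from reach(f,a), reach(a,f)
round 3: derive reach(g,h) via R2 from reach(g,f), reach(f,h)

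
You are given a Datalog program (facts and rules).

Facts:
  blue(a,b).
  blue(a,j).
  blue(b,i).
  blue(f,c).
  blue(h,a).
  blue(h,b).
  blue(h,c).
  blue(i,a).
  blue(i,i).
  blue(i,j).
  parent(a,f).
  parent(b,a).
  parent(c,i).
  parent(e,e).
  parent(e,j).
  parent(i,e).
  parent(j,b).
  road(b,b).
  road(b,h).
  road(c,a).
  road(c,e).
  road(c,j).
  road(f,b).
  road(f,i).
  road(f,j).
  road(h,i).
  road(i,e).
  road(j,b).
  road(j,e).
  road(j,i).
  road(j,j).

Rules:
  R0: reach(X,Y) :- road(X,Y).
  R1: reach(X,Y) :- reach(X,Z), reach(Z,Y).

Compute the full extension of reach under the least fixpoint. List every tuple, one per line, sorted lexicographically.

round 1: derive reach(b,b) via R0 from road(b,b)
round 1: derive reach(b,h) via R0 from road(b,h)
round 1: derive reach(c,a) via R0 from road(c,a)
round 1: derive reach(c,e) via R0 from road(c,e)
round 1: derive reach(c,j) via R0 from road(c,j)
round 1: derive reach(f,b) via R0 from road(f,b)
round 1: derive reach(f,i) via R0 from road(f,i)
round 1: derive reach(f,j) via R0 from road(f,j)
round 1: derive reach(h,i) via R0 from road(h,i)
round 1: derive reach(i,e) via R0 from road(i,e)
round 1: derive reach(j,b) via R0 from road(j,b)
round 1: derive reach(j,e) via R0 from road(j,e)
round 1: derive reach(j,i) via R0 from road(j,i)
round 1: derive reach(j,j) via R0 from road(j,j)
round 2: derive reach(b,i) via R1 from reach(b,h), reach(h,i)
round 2: derive reach(c,b) via R1 from reach(c,j), reach(j,b)
round 2: derive reach(c,i) via R1 from reach(c,j), reach(j,i)
round 2: derive reach(f,e) via R1 from reach(f,i), reach(i,e)
round 2: derive reach(f,h) via R1 from reach(f,b), reach(b,h)
round 2: derive reach(h,e) via R1 from reach(h,i), reach(i,e)
round 2: derive reach(j,h) via R1 from reach(j,b), reach(b,h)
round 3: derive reach(b,e) via R1 from reach(b,h), reach(h,e)
round 3: derive reach(c,h) via R1 from reach(c,b), reach(b,h)

reach(b,b)
reach(b,e)
reach(b,h)
reach(b,i)
reach(c,a)
reach(c,b)
reach(c,e)
reach(c,h)
reach(c,i)
reach(c,j)
reach(f,b)
reach(f,e)
reach(f,h)
reach(f,i)
reach(f,j)
reach(h,e)
reach(h,i)
reach(i,e)
reach(j,b)
reach(j,e)
reach(j,h)
reach(j,i)
reach(j,j)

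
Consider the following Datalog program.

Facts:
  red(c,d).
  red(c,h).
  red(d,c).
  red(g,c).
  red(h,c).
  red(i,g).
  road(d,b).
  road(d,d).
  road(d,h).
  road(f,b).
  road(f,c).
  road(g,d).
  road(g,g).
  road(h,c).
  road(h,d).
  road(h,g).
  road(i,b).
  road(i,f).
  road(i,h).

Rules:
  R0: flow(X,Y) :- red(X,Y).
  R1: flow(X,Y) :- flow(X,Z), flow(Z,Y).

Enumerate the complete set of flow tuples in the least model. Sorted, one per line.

round 1: derive flow(c,d) via R0 from red(c,d)
round 1: derive flow(c,h) via R0 from red(c,h)
round 1: derive flow(d,c) via R0 from red(d,c)
round 1: derive flow(g,c) via R0 from red(g,c)
round 1: derive flow(h,c) via R0 from red(h,c)
round 1: derive flow(i,g) via R0 from red(i,g)
round 2: derive flow(c,c) via R1 from flow(c,d), flow(d,c)
round 2: derive flow(d,d) via R1 from flow(d,c), flow(c,d)
round 2: derive flow(d,h) via R1 from flow(d,c), flow(c,h)
round 2: derive flow(g,d) via R1 from flow(g,c), flow(c,d)
round 2: derive flow(g,h) via R1 from flow(g,c), flow(c,h)
round 2: derive flow(h,d) via R1 from flow(h,c), flow(c,d)
round 2: derive flow(h,h) via R1 from flow(h,c), flow(c,h)
round 2: derive flow(i,c) via R1 from flow(i,g), flow(g,c)
round 3: derive flow(i,d) via R1 from flow(i,c), flow(c,d)
round 3: derive flow(i,h) via R1 from flow(i,c), flow(c,h)

flow(c,c)
flow(c,d)
flow(c,h)
flow(d,c)
flow(d,d)
flow(d,h)
flow(g,c)
flow(g,d)
flow(g,h)
flow(h,c)
flow(h,d)
flow(h,h)
flow(i,c)
flow(i,d)
flow(i,g)
flow(i,h)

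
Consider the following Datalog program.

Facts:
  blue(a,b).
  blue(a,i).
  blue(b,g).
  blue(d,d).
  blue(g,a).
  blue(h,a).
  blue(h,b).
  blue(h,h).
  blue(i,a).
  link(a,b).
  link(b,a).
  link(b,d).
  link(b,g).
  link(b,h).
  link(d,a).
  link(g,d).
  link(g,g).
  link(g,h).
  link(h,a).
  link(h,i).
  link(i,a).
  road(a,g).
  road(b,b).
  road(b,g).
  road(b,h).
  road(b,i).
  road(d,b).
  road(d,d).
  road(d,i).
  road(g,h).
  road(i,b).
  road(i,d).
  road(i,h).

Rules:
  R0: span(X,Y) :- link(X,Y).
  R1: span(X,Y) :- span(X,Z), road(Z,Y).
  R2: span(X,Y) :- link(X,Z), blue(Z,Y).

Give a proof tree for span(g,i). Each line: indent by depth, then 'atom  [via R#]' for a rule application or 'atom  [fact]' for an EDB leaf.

span(g,i)  [via R1]
  span(g,b)  [via R2]
    link(g,h)  [fact]
    blue(h,b)  [fact]
  road(b,i)  [fact]

round 1: derive span(a,b) via R0 from link(a,b)
round 1: derive span(b,a) via R0 from link(b,a)
round 1: derive span(b,d) via R0 from link(b,d)
round 1: derive span(b,g) via R0 from link(b,g)
round 1: derive span(b,h) via R0 from link(b,h)
round 1: derive span(d,a) via R0 from link(d,a)
round 1: derive span(g,d) via R0 from link(g,d)
round 1: derive span(g,g) via R0 from link(g,g)
round 1: derive span(g,h) via R0 from link(g,h)
round 1: derive span(h,a) via R0 from link(h,a)
round 1: derive span(h,i) via R0 from link(h,i)
round 1: derive span(i,a) via R0 from link(i,a)
round 1: derive span(a,g) via R2 from link(a,b), blue(b,g)
round 1: derive span(b,b) via R2 from link(b,a), blue(a,b)
round 1: derive span(b,i) via R2 from link(b,a), blue(a,i)
round 1: derive span(d,b) via R2 from link(d,a), blue(a,b)
round 1: derive span(d,i) via R2 from link(d,a), blue(a,i)
round 1: derive span(g,a) via R2 from link(g,g), blue(g,a)
round 1: derive span(g,b) via R2 from link(g,h), blue(h,b)
round 1: derive span(h,b) via R2 from link(h,a), blue(a,b)
round 1: derive span(i,b) via R2 from link(i,a), blue(a,b)
round 1: derive span(i,i) via R2 from link(i,a), blue(a,i)
round 2: derive span(a,h) via R1 from span(a,b), road(b,h)
round 2: derive span(a,i) via R1 from span(a,b), road(b,i)
round 2: derive span(d,d) via R1 from span(d,i), road(i,d)
round 2: derive span(d,g) via R1 from span(d,a), road(a,g)
round 2: derive span(d,h) via R1 from span(d,b), road(b,h)
round 2: derive span(g,i) via R1 from span(g,b), road(b,i)
round 2: derive span(h,d) via R1 from span(h,i), road(i,d)
round 2: derive span(h,g) via R1 from span(h,a), road(a,g)
round 2: derive span(h,h) via R1 from span(h,b), road(b,h)
round 2: derive span(i,d) via R1 from span(i,i), road(i,d)
round 2: derive span(i,g) via R1 from span(i,a), road(a,g)
round 2: derive span(i,h) via R1 from span(i,b), road(b,h)
round 3: derive span(a,d) via R1 from span(a,i), road(i,d)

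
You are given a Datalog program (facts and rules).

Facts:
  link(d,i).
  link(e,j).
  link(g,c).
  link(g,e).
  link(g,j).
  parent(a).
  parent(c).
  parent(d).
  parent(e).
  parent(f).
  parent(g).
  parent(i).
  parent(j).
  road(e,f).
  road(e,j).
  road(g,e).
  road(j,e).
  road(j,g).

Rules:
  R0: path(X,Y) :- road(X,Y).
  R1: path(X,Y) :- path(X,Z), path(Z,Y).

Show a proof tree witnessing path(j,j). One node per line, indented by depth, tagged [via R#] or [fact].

round 1: derive path(e,f) via R0 from road(e,f)
round 1: derive path(e,j) via R0 from road(e,j)
round 1: derive path(g,e) via R0 from road(g,e)
round 1: derive path(j,e) via R0 from road(j,e)
round 1: derive path(j,g) via R0 from road(j,g)
round 2: derive path(e,e) via R1 from path(e,j), path(j,e)
round 2: derive path(e,g) via R1 from path(e,j), path(j,g)
round 2: derive path(g,f) via R1 from path(g,e), path(e,f)
round 2: derive path(g,j) via R1 from path(g,e), path(e,j)
round 2: derive path(j,f) via R1 from path(j,e), path(e,f)
round 2: derive path(j,j) via R1 from path(j,e), path(e,j)
round 3: derive path(g,g) via R1 from path(g,e), path(e,g)

path(j,j)  [via R1]
  path(j,e)  [via R0]
    road(j,e)  [fact]
  path(e,j)  [via R0]
    road(e,j)  [fact]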